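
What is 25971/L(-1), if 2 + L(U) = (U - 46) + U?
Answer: -25971/50 ≈ -519.42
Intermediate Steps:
L(U) = -48 + 2*U (L(U) = -2 + ((U - 46) + U) = -2 + ((-46 + U) + U) = -2 + (-46 + 2*U) = -48 + 2*U)
25971/L(-1) = 25971/(-48 + 2*(-1)) = 25971/(-48 - 2) = 25971/(-50) = 25971*(-1/50) = -25971/50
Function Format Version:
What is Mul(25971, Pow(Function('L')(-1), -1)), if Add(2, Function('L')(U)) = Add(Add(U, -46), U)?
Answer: Rational(-25971, 50) ≈ -519.42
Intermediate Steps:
Function('L')(U) = Add(-48, Mul(2, U)) (Function('L')(U) = Add(-2, Add(Add(U, -46), U)) = Add(-2, Add(Add(-46, U), U)) = Add(-2, Add(-46, Mul(2, U))) = Add(-48, Mul(2, U)))
Mul(25971, Pow(Function('L')(-1), -1)) = Mul(25971, Pow(Add(-48, Mul(2, -1)), -1)) = Mul(25971, Pow(Add(-48, -2), -1)) = Mul(25971, Pow(-50, -1)) = Mul(25971, Rational(-1, 50)) = Rational(-25971, 50)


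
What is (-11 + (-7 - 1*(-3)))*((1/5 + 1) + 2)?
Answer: -48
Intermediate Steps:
(-11 + (-7 - 1*(-3)))*((1/5 + 1) + 2) = (-11 + (-7 + 3))*((⅕ + 1) + 2) = (-11 - 4)*(6/5 + 2) = -15*16/5 = -48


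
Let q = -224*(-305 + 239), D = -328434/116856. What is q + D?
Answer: 287878445/19476 ≈ 14781.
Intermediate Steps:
D = -54739/19476 (D = -328434*1/116856 = -54739/19476 ≈ -2.8106)
q = 14784 (q = -224*(-66) = 14784)
q + D = 14784 - 54739/19476 = 287878445/19476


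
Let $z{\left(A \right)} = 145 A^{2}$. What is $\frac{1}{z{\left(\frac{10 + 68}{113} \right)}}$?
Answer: $\frac{12769}{882180} \approx 0.014474$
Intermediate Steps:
$\frac{1}{z{\left(\frac{10 + 68}{113} \right)}} = \frac{1}{145 \left(\frac{10 + 68}{113}\right)^{2}} = \frac{1}{145 \left(78 \cdot \frac{1}{113}\right)^{2}} = \frac{1}{145 \left(\frac{78}{113}\right)^{2}} = \frac{1}{145 \cdot \frac{6084}{12769}} = \frac{1}{\frac{882180}{12769}} = \frac{12769}{882180}$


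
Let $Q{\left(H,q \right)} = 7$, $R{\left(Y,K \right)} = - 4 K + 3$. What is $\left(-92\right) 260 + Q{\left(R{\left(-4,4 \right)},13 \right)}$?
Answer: $-23913$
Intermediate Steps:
$R{\left(Y,K \right)} = 3 - 4 K$
$\left(-92\right) 260 + Q{\left(R{\left(-4,4 \right)},13 \right)} = \left(-92\right) 260 + 7 = -23920 + 7 = -23913$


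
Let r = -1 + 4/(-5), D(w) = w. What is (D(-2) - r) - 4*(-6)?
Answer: 119/5 ≈ 23.800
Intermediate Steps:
r = -9/5 (r = -1 + 4*(-⅕) = -1 - ⅘ = -9/5 ≈ -1.8000)
(D(-2) - r) - 4*(-6) = (-2 - 1*(-9/5)) - 4*(-6) = (-2 + 9/5) + 24 = -⅕ + 24 = 119/5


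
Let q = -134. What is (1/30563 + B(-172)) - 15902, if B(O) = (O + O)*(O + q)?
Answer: 2731170807/30563 ≈ 89362.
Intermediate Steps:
B(O) = 2*O*(-134 + O) (B(O) = (O + O)*(O - 134) = (2*O)*(-134 + O) = 2*O*(-134 + O))
(1/30563 + B(-172)) - 15902 = (1/30563 + 2*(-172)*(-134 - 172)) - 15902 = (1/30563 + 2*(-172)*(-306)) - 15902 = (1/30563 + 105264) - 15902 = 3217183633/30563 - 15902 = 2731170807/30563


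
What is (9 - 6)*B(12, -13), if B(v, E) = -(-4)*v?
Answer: 144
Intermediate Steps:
B(v, E) = 4*v
(9 - 6)*B(12, -13) = (9 - 6)*(4*12) = 3*48 = 144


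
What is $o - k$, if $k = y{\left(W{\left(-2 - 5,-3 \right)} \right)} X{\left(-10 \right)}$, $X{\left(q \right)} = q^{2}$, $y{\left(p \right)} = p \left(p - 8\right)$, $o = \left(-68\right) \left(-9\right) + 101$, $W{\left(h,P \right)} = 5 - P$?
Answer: $713$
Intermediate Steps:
$o = 713$ ($o = 612 + 101 = 713$)
$y{\left(p \right)} = p \left(-8 + p\right)$
$k = 0$ ($k = \left(5 - -3\right) \left(-8 + \left(5 - -3\right)\right) \left(-10\right)^{2} = \left(5 + 3\right) \left(-8 + \left(5 + 3\right)\right) 100 = 8 \left(-8 + 8\right) 100 = 8 \cdot 0 \cdot 100 = 0 \cdot 100 = 0$)
$o - k = 713 - 0 = 713 + 0 = 713$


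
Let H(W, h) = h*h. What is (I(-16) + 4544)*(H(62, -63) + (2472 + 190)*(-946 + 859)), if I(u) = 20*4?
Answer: -1052538000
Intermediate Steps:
I(u) = 80
H(W, h) = h**2
(I(-16) + 4544)*(H(62, -63) + (2472 + 190)*(-946 + 859)) = (80 + 4544)*((-63)**2 + (2472 + 190)*(-946 + 859)) = 4624*(3969 + 2662*(-87)) = 4624*(3969 - 231594) = 4624*(-227625) = -1052538000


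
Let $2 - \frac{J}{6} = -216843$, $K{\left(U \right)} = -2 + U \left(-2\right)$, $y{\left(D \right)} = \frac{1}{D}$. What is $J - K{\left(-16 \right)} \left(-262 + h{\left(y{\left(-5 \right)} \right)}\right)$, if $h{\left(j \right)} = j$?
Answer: $1308936$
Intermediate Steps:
$K{\left(U \right)} = -2 - 2 U$
$J = 1301070$ ($J = 12 - -1301058 = 12 + 1301058 = 1301070$)
$J - K{\left(-16 \right)} \left(-262 + h{\left(y{\left(-5 \right)} \right)}\right) = 1301070 - \left(-2 - -32\right) \left(-262 + \frac{1}{-5}\right) = 1301070 - \left(-2 + 32\right) \left(-262 - \frac{1}{5}\right) = 1301070 - 30 \left(- \frac{1311}{5}\right) = 1301070 - -7866 = 1301070 + 7866 = 1308936$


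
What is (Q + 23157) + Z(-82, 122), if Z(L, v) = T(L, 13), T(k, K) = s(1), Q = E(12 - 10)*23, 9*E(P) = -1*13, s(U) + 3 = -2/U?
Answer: 208069/9 ≈ 23119.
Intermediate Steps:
s(U) = -3 - 2/U
E(P) = -13/9 (E(P) = (-1*13)/9 = (⅑)*(-13) = -13/9)
Q = -299/9 (Q = -13/9*23 = -299/9 ≈ -33.222)
T(k, K) = -5 (T(k, K) = -3 - 2/1 = -3 - 2*1 = -3 - 2 = -5)
Z(L, v) = -5
(Q + 23157) + Z(-82, 122) = (-299/9 + 23157) - 5 = 208114/9 - 5 = 208069/9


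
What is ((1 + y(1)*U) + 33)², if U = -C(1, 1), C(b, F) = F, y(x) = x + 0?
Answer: 1089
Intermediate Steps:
y(x) = x
U = -1 (U = -1*1 = -1)
((1 + y(1)*U) + 33)² = ((1 + 1*(-1)) + 33)² = ((1 - 1) + 33)² = (0 + 33)² = 33² = 1089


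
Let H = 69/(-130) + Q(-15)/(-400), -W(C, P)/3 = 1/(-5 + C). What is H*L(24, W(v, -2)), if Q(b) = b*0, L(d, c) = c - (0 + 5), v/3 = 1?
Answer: 483/260 ≈ 1.8577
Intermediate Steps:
v = 3 (v = 3*1 = 3)
W(C, P) = -3/(-5 + C)
L(d, c) = -5 + c (L(d, c) = c - 1*5 = c - 5 = -5 + c)
Q(b) = 0
H = -69/130 (H = 69/(-130) + 0/(-400) = 69*(-1/130) + 0*(-1/400) = -69/130 + 0 = -69/130 ≈ -0.53077)
H*L(24, W(v, -2)) = -69*(-5 - 3/(-5 + 3))/130 = -69*(-5 - 3/(-2))/130 = -69*(-5 - 3*(-1/2))/130 = -69*(-5 + 3/2)/130 = -69/130*(-7/2) = 483/260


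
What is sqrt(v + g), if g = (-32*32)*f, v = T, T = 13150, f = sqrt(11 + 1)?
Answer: sqrt(13150 - 2048*sqrt(3)) ≈ 97.994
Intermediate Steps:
f = 2*sqrt(3) (f = sqrt(12) = 2*sqrt(3) ≈ 3.4641)
v = 13150
g = -2048*sqrt(3) (g = (-32*32)*(2*sqrt(3)) = -2048*sqrt(3) ≈ -3547.2)
sqrt(v + g) = sqrt(13150 - 2048*sqrt(3))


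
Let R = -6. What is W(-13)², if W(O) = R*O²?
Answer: 1028196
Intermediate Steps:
W(O) = -6*O²
W(-13)² = (-6*(-13)²)² = (-6*169)² = (-1014)² = 1028196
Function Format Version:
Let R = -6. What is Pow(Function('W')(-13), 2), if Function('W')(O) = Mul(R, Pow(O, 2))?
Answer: 1028196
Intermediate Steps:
Function('W')(O) = Mul(-6, Pow(O, 2))
Pow(Function('W')(-13), 2) = Pow(Mul(-6, Pow(-13, 2)), 2) = Pow(Mul(-6, 169), 2) = Pow(-1014, 2) = 1028196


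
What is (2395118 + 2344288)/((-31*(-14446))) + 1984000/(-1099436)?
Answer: 540273348877/61544503267 ≈ 8.7786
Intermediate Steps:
(2395118 + 2344288)/((-31*(-14446))) + 1984000/(-1099436) = 4739406/447826 + 1984000*(-1/1099436) = 4739406*(1/447826) - 496000/274859 = 2369703/223913 - 496000/274859 = 540273348877/61544503267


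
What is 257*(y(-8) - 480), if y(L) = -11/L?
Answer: -984053/8 ≈ -1.2301e+5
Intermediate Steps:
257*(y(-8) - 480) = 257*(-11/(-8) - 480) = 257*(-11*(-⅛) - 480) = 257*(11/8 - 480) = 257*(-3829/8) = -984053/8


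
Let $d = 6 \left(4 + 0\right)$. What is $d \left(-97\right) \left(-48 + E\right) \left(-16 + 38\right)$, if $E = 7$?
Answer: $2099856$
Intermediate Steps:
$d = 24$ ($d = 6 \cdot 4 = 24$)
$d \left(-97\right) \left(-48 + E\right) \left(-16 + 38\right) = 24 \left(-97\right) \left(-48 + 7\right) \left(-16 + 38\right) = - 2328 \left(\left(-41\right) 22\right) = \left(-2328\right) \left(-902\right) = 2099856$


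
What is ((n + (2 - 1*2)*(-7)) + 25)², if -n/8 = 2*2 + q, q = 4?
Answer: 1521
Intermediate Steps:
n = -64 (n = -8*(2*2 + 4) = -8*(4 + 4) = -8*8 = -64)
((n + (2 - 1*2)*(-7)) + 25)² = ((-64 + (2 - 1*2)*(-7)) + 25)² = ((-64 + (2 - 2)*(-7)) + 25)² = ((-64 + 0*(-7)) + 25)² = ((-64 + 0) + 25)² = (-64 + 25)² = (-39)² = 1521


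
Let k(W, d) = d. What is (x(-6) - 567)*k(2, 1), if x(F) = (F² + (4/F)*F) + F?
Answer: -533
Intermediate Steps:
x(F) = 4 + F + F² (x(F) = (F² + 4) + F = (4 + F²) + F = 4 + F + F²)
(x(-6) - 567)*k(2, 1) = ((4 - 6 + (-6)²) - 567)*1 = ((4 - 6 + 36) - 567)*1 = (34 - 567)*1 = -533*1 = -533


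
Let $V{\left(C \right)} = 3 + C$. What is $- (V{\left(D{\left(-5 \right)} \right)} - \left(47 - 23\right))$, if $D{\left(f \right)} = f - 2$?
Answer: $28$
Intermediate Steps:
$D{\left(f \right)} = -2 + f$
$- (V{\left(D{\left(-5 \right)} \right)} - \left(47 - 23\right)) = - (\left(3 - 7\right) - \left(47 - 23\right)) = - (-4 - 24) = \left(-1\right) \left(-28\right) = 28$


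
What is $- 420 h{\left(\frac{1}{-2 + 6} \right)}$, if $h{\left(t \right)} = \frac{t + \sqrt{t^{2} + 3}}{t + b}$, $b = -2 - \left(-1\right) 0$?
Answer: $480$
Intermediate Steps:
$b = -2$ ($b = -2 - 0 = -2 + 0 = -2$)
$h{\left(t \right)} = \frac{t + \sqrt{3 + t^{2}}}{-2 + t}$ ($h{\left(t \right)} = \frac{t + \sqrt{t^{2} + 3}}{t - 2} = \frac{t + \sqrt{3 + t^{2}}}{-2 + t}$)
$- 420 h{\left(\frac{1}{-2 + 6} \right)} = - 420 \frac{\frac{1}{-2 + 6} + \sqrt{3 + \left(\frac{1}{-2 + 6}\right)^{2}}}{-2 + \frac{1}{-2 + 6}} = - 420 \frac{\frac{1}{4} + \sqrt{3 + \left(\frac{1}{4}\right)^{2}}}{-2 + \frac{1}{4}} = - 420 \frac{\frac{1}{4} + \sqrt{3 + \frac{1}{16}}}{- \frac{7}{4}} = - 420 \left(- \frac{4 \left(\frac{1}{4} + \sqrt{\frac{49}{16}}\right)}{7}\right) = - 420 \left(- \frac{4 \left(\frac{1}{4} + \frac{7}{4}\right)}{7}\right) = - 420 \left(\left(- \frac{4}{7}\right) 2\right) = \left(-420\right) \left(- \frac{8}{7}\right) = 480$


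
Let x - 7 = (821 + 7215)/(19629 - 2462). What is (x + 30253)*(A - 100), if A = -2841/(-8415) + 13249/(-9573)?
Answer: -469840555078973728/153657611085 ≈ -3.0577e+6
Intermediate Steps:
A = -9365938/8950755 (A = -2841*(-1/8415) + 13249*(-1/9573) = 947/2805 - 13249/9573 = -9365938/8950755 ≈ -1.0464)
x = 128205/17167 (x = 7 + (821 + 7215)/(19629 - 2462) = 7 + 8036/17167 = 128205/17167 ≈ 7.4681)
(x + 30253)*(A - 100) = (128205/17167 + 30253)*(-9365938/8950755 - 100) = (519481456/17167)*(-904441438/8950755) = -469840555078973728/153657611085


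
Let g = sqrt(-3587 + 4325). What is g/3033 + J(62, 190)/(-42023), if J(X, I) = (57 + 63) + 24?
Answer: -144/42023 + sqrt(82)/1011 ≈ 0.0055302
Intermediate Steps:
J(X, I) = 144 (J(X, I) = 120 + 24 = 144)
g = 3*sqrt(82) (g = sqrt(738) = 3*sqrt(82) ≈ 27.166)
g/3033 + J(62, 190)/(-42023) = (3*sqrt(82))/3033 + 144/(-42023) = (3*sqrt(82))*(1/3033) + 144*(-1/42023) = sqrt(82)/1011 - 144/42023 = -144/42023 + sqrt(82)/1011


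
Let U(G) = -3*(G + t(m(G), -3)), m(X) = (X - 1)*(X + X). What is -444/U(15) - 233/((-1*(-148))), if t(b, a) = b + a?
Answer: -2461/1998 ≈ -1.2317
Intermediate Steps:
m(X) = 2*X*(-1 + X) (m(X) = (-1 + X)*(2*X) = 2*X*(-1 + X))
t(b, a) = a + b
U(G) = 9 - 3*G - 6*G*(-1 + G) (U(G) = -3*(G + (-3 + 2*G*(-1 + G))) = -3*(-3 + G + 2*G*(-1 + G)) = 9 - 3*G - 6*G*(-1 + G))
-444/U(15) - 233/((-1*(-148))) = -444/(9 - 6*15² + 3*15) - 233/((-1*(-148))) = -444/(9 - 6*225 + 45) - 233/148 = -444/(9 - 1350 + 45) - 233*1/148 = -444/(-1296) - 233/148 = -444*(-1/1296) - 233/148 = 37/108 - 233/148 = -2461/1998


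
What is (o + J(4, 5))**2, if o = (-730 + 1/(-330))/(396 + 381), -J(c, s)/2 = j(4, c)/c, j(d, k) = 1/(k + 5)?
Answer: 16274870329/16436522025 ≈ 0.99016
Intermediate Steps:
j(d, k) = 1/(5 + k)
J(c, s) = -2/(c*(5 + c)) (J(c, s) = -2/((5 + c)*c) = -2/(c*(5 + c)))
o = -240901/256410 (o = (-730 - 1/330)/777 = -240901/330*1/777 = -240901/256410 ≈ -0.93952)
(o + J(4, 5))**2 = (-240901/256410 - 2/(4*(5 + 4)))**2 = (-240901/256410 - 2*1/4/9)**2 = (-240901/256410 - 2*1/4*1/9)**2 = (-240901/256410 - 1/18)**2 = (-127573/128205)**2 = 16274870329/16436522025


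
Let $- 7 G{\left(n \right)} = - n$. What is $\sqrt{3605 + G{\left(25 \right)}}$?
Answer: $\frac{2 \sqrt{44205}}{7} \approx 60.071$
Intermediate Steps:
$G{\left(n \right)} = \frac{n}{7}$ ($G{\left(n \right)} = - \frac{\left(-1\right) n}{7} = \frac{n}{7}$)
$\sqrt{3605 + G{\left(25 \right)}} = \sqrt{3605 + \frac{1}{7} \cdot 25} = \sqrt{3605 + \frac{25}{7}} = \sqrt{\frac{25260}{7}} = \frac{2 \sqrt{44205}}{7}$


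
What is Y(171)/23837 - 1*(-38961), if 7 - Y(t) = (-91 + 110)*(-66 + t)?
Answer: 928711369/23837 ≈ 38961.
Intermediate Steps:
Y(t) = 1261 - 19*t (Y(t) = 7 - (-91 + 110)*(-66 + t) = 7 - 19*(-66 + t) = 7 - (-1254 + 19*t) = 7 + (1254 - 19*t) = 1261 - 19*t)
Y(171)/23837 - 1*(-38961) = (1261 - 19*171)/23837 - 1*(-38961) = (1261 - 3249)*(1/23837) + 38961 = -1988*1/23837 + 38961 = -1988/23837 + 38961 = 928711369/23837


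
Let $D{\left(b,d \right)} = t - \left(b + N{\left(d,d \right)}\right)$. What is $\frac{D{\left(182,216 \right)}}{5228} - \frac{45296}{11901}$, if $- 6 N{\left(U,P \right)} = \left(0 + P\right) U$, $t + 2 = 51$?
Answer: $- \frac{145848145}{62218428} \approx -2.3441$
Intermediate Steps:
$t = 49$ ($t = -2 + 51 = 49$)
$N{\left(U,P \right)} = - \frac{P U}{6}$ ($N{\left(U,P \right)} = - \frac{\left(0 + P\right) U}{6} = - \frac{P U}{6}$)
$D{\left(b,d \right)} = 49 - b + \frac{d^{2}}{6}$ ($D{\left(b,d \right)} = 49 - \left(b - \frac{d d}{6}\right) = 49 - \left(b - \frac{d^{2}}{6}\right) = 49 - b + \frac{d^{2}}{6}$)
$\frac{D{\left(182,216 \right)}}{5228} - \frac{45296}{11901} = \frac{49 - 182 + \frac{216^{2}}{6}}{5228} - \frac{45296}{11901} = \left(49 - 182 + \frac{1}{6} \cdot 46656\right) \frac{1}{5228} - \frac{45296}{11901} = \left(49 - 182 + 7776\right) \frac{1}{5228} - \frac{45296}{11901} = 7643 \cdot \frac{1}{5228} - \frac{45296}{11901} = \frac{7643}{5228} - \frac{45296}{11901} = - \frac{145848145}{62218428}$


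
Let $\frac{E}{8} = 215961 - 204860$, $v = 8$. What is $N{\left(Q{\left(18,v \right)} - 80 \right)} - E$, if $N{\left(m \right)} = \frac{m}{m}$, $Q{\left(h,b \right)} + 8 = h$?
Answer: $-88807$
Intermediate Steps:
$E = 88808$ ($E = 8 \left(215961 - 204860\right) = 8 \cdot 11101 = 88808$)
$Q{\left(h,b \right)} = -8 + h$
$N{\left(m \right)} = 1$
$N{\left(Q{\left(18,v \right)} - 80 \right)} - E = 1 - 88808 = -88807$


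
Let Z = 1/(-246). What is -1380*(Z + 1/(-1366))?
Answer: 185380/28003 ≈ 6.6200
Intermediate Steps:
Z = -1/246 ≈ -0.0040650
-1380*(Z + 1/(-1366)) = -1380*(-1/246 + 1/(-1366)) = -1380*(-1/246 - 1/1366) = -1380*(-403/84009) = 185380/28003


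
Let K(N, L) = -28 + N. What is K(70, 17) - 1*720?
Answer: -678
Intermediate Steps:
K(70, 17) - 1*720 = (-28 + 70) - 1*720 = 42 - 720 = -678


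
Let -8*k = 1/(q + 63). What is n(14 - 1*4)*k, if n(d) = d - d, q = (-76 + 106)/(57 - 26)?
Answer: 0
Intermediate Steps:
q = 30/31 ≈ 0.96774
n(d) = 0
k = -31/15864 (k = -1/(8*(30/31 + 63)) = -1/(8*1983/31) = -⅛*31/1983 = -31/15864 ≈ -0.0019541)
n(14 - 1*4)*k = 0*(-31/15864) = 0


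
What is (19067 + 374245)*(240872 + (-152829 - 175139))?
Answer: -34255901952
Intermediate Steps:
(19067 + 374245)*(240872 + (-152829 - 175139)) = 393312*(240872 - 327968) = 393312*(-87096) = -34255901952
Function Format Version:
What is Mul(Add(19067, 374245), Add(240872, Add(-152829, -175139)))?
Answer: -34255901952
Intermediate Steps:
Mul(Add(19067, 374245), Add(240872, Add(-152829, -175139))) = Mul(393312, Add(240872, -327968)) = Mul(393312, -87096) = -34255901952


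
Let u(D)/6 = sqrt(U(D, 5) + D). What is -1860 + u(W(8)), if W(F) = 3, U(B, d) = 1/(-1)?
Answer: -1860 + 6*sqrt(2) ≈ -1851.5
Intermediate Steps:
U(B, d) = -1
u(D) = 6*sqrt(-1 + D)
-1860 + u(W(8)) = -1860 + 6*sqrt(-1 + 3) = -1860 + 6*sqrt(2)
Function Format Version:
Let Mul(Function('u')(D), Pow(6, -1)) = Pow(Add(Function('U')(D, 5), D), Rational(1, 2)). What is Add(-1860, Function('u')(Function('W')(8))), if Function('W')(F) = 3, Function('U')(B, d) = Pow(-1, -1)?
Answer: Add(-1860, Mul(6, Pow(2, Rational(1, 2)))) ≈ -1851.5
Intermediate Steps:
Function('U')(B, d) = -1
Function('u')(D) = Mul(6, Pow(Add(-1, D), Rational(1, 2)))
Add(-1860, Function('u')(Function('W')(8))) = Add(-1860, Mul(6, Pow(Add(-1, 3), Rational(1, 2)))) = Add(-1860, Mul(6, Pow(2, Rational(1, 2))))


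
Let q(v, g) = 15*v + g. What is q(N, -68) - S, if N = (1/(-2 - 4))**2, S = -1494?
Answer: 17117/12 ≈ 1426.4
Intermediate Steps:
N = 1/36 (N = (1/(-6))**2 = (-1/6)**2 = 1/36 ≈ 0.027778)
q(v, g) = g + 15*v
q(N, -68) - S = (-68 + 15*(1/36)) - 1*(-1494) = (-68 + 5/12) + 1494 = -811/12 + 1494 = 17117/12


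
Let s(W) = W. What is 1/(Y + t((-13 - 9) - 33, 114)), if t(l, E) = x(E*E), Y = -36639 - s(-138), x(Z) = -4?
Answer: -1/36505 ≈ -2.7394e-5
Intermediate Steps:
Y = -36501 (Y = -36639 - 1*(-138) = -36639 + 138 = -36501)
t(l, E) = -4
1/(Y + t((-13 - 9) - 33, 114)) = 1/(-36501 - 4) = 1/(-36505) = -1/36505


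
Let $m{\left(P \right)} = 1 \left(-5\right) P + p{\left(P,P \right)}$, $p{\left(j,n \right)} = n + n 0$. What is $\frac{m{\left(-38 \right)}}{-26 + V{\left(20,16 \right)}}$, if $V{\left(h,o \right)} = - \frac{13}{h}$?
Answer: $- \frac{3040}{533} \approx -5.7036$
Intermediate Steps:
$p{\left(j,n \right)} = n$ ($p{\left(j,n \right)} = n + 0 = n$)
$m{\left(P \right)} = - 4 P$ ($m{\left(P \right)} = 1 \left(-5\right) P + P = - 5 P + P = - 4 P$)
$\frac{m{\left(-38 \right)}}{-26 + V{\left(20,16 \right)}} = \frac{\left(-4\right) \left(-38\right)}{-26 - \frac{13}{20}} = \frac{1}{-26 - \frac{13}{20}} \cdot 152 = \frac{1}{- \frac{533}{20}} \cdot 152 = \left(- \frac{20}{533}\right) 152 = - \frac{3040}{533}$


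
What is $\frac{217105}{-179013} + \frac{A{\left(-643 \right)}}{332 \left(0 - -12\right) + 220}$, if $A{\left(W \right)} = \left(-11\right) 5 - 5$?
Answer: $- \frac{230862550}{188142663} \approx -1.2271$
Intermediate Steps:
$A{\left(W \right)} = -60$ ($A{\left(W \right)} = -55 - 5 = -60$)
$\frac{217105}{-179013} + \frac{A{\left(-643 \right)}}{332 \left(0 - -12\right) + 220} = \frac{217105}{-179013} - \frac{60}{332 \left(0 - -12\right) + 220} = 217105 \left(- \frac{1}{179013}\right) - \frac{60}{332 \left(0 + 12\right) + 220} = - \frac{217105}{179013} - \frac{60}{332 \cdot 12 + 220} = - \frac{217105}{179013} - \frac{60}{3984 + 220} = - \frac{217105}{179013} - \frac{60}{4204} = - \frac{217105}{179013} - \frac{15}{1051} = - \frac{230862550}{188142663}$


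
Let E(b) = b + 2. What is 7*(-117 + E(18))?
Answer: -679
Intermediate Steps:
E(b) = 2 + b
7*(-117 + E(18)) = 7*(-117 + (2 + 18)) = 7*(-117 + 20) = 7*(-97) = -679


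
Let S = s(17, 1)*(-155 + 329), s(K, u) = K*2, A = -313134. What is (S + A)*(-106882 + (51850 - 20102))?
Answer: 23082517212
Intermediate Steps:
s(K, u) = 2*K
S = 5916 (S = (2*17)*(-155 + 329) = 34*174 = 5916)
(S + A)*(-106882 + (51850 - 20102)) = (5916 - 313134)*(-106882 + (51850 - 20102)) = -307218*(-106882 + 31748) = -307218*(-75134) = 23082517212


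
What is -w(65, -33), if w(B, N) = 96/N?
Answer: 32/11 ≈ 2.9091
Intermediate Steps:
-w(65, -33) = -96/(-33) = -96*(-1)/33 = -1*(-32/11) = 32/11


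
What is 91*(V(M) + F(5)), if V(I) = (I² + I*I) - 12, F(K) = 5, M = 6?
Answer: 5915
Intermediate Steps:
V(I) = -12 + 2*I² (V(I) = (I² + I²) - 12 = 2*I² - 12 = -12 + 2*I²)
91*(V(M) + F(5)) = 91*((-12 + 2*6²) + 5) = 91*((-12 + 2*36) + 5) = 91*((-12 + 72) + 5) = 91*(60 + 5) = 91*65 = 5915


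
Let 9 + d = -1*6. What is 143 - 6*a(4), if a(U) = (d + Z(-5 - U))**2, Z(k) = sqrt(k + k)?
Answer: -1099 + 540*I*sqrt(2) ≈ -1099.0 + 763.68*I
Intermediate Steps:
Z(k) = sqrt(2)*sqrt(k) (Z(k) = sqrt(2*k) = sqrt(2)*sqrt(k))
d = -15 (d = -9 - 1*6 = -9 - 6 = -15)
a(U) = (-15 + sqrt(2)*sqrt(-5 - U))**2
143 - 6*a(4) = 143 - 6*(-15 + sqrt(2)*sqrt(-5 - 1*4))**2 = 143 - 6*(-15 + sqrt(2)*sqrt(-5 - 4))**2 = 143 - 6*(-15 + sqrt(2)*sqrt(-9))**2 = 143 - 6*(-15 + sqrt(2)*(3*I))**2 = 143 - 6*(-15 + 3*I*sqrt(2))**2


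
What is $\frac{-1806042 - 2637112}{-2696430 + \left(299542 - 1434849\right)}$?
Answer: $\frac{4443154}{3831737} \approx 1.1596$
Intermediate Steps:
$\frac{-1806042 - 2637112}{-2696430 + \left(299542 - 1434849\right)} = - \frac{4443154}{-2696430 - 1135307} = - \frac{4443154}{-3831737} = \left(-4443154\right) \left(- \frac{1}{3831737}\right) = \frac{4443154}{3831737}$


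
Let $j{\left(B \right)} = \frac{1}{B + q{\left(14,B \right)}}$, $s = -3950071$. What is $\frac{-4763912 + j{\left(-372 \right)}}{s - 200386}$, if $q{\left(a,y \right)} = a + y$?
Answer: $\frac{3477655761}{3029833610} \approx 1.1478$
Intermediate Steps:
$j{\left(B \right)} = \frac{1}{14 + 2 B}$ ($j{\left(B \right)} = \frac{1}{B + \left(14 + B\right)} = \frac{1}{14 + 2 B}$)
$\frac{-4763912 + j{\left(-372 \right)}}{s - 200386} = \frac{-4763912 + \frac{1}{2 \left(7 - 372\right)}}{-3950071 - 200386} = \frac{-4763912 + \frac{1}{2 \left(-365\right)}}{-4150457} = \left(-4763912 + \frac{1}{2} \left(- \frac{1}{365}\right)\right) \left(- \frac{1}{4150457}\right) = \left(-4763912 - \frac{1}{730}\right) \left(- \frac{1}{4150457}\right) = \left(- \frac{3477655761}{730}\right) \left(- \frac{1}{4150457}\right) = \frac{3477655761}{3029833610}$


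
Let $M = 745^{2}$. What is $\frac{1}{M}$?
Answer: $\frac{1}{555025} \approx 1.8017 \cdot 10^{-6}$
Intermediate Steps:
$M = 555025$
$\frac{1}{M} = \frac{1}{555025}$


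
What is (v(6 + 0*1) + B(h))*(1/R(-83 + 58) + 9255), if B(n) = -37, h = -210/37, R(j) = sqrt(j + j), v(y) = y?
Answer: -286905 + 31*I*sqrt(2)/10 ≈ -2.8691e+5 + 4.3841*I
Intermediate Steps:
R(j) = sqrt(2)*sqrt(j) (R(j) = sqrt(2*j) = sqrt(2)*sqrt(j))
h = -210/37 (h = -210*1/37 = -210/37 ≈ -5.6757)
(v(6 + 0*1) + B(h))*(1/R(-83 + 58) + 9255) = ((6 + 0*1) - 37)*(1/(sqrt(2)*sqrt(-83 + 58)) + 9255) = ((6 + 0) - 37)*(1/(sqrt(2)*sqrt(-25)) + 9255) = (6 - 37)*(1/(sqrt(2)*(5*I)) + 9255) = -31*(1/(5*I*sqrt(2)) + 9255) = -31*(-I*sqrt(2)/10 + 9255) = -31*(9255 - I*sqrt(2)/10) = -286905 + 31*I*sqrt(2)/10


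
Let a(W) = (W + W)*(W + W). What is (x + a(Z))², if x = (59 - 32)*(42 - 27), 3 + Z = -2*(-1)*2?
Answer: 167281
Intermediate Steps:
Z = 1 (Z = -3 - 2*(-1)*2 = -3 + 2*2 = -3 + 4 = 1)
a(W) = 4*W² (a(W) = (2*W)*(2*W) = 4*W²)
x = 405 (x = 27*15 = 405)
(x + a(Z))² = (405 + 4*1²)² = (405 + 4*1)² = (405 + 4)² = 409² = 167281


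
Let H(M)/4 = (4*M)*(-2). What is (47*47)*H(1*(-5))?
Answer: 353440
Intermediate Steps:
H(M) = -32*M (H(M) = 4*((4*M)*(-2)) = 4*(-8*M) = -32*M)
(47*47)*H(1*(-5)) = (47*47)*(-32*(-5)) = 2209*(-32*(-5)) = 2209*160 = 353440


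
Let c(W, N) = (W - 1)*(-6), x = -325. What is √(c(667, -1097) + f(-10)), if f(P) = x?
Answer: I*√4321 ≈ 65.734*I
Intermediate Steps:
c(W, N) = 6 - 6*W (c(W, N) = (-1 + W)*(-6) = 6 - 6*W)
f(P) = -325
√(c(667, -1097) + f(-10)) = √((6 - 6*667) - 325) = √((6 - 4002) - 325) = √(-3996 - 325) = √(-4321) = I*√4321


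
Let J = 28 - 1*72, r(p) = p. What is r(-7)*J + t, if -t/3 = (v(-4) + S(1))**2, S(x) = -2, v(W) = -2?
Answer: 260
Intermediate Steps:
J = -44 (J = 28 - 72 = -44)
t = -48 (t = -3*(-2 - 2)**2 = -3*(-4)**2 = -3*16 = -48)
r(-7)*J + t = -7*(-44) - 48 = 308 - 48 = 260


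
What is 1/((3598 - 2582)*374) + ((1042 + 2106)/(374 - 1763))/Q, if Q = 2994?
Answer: -596015483/790113270672 ≈ -0.00075434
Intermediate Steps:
1/((3598 - 2582)*374) + ((1042 + 2106)/(374 - 1763))/Q = 1/((3598 - 2582)*374) + ((1042 + 2106)/(374 - 1763))/2994 = (1/374)/1016 + (3148/(-1389))*(1/2994) = (1/1016)*(1/374) + (3148*(-1/1389))*(1/2994) = 1/379984 - 3148/1389*1/2994 = 1/379984 - 1574/2079333 = -596015483/790113270672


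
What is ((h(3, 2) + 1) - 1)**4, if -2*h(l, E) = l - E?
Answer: 1/16 ≈ 0.062500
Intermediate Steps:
h(l, E) = E/2 - l/2 (h(l, E) = -(l - E)/2 = E/2 - l/2)
((h(3, 2) + 1) - 1)**4 = ((((1/2)*2 - 1/2*3) + 1) - 1)**4 = (((1 - 3/2) + 1) - 1)**4 = ((-1/2 + 1) - 1)**4 = (1/2 - 1)**4 = (-1/2)**4 = 1/16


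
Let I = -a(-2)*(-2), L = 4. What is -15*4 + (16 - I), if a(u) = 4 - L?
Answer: -44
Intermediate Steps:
a(u) = 0 (a(u) = 4 - 1*4 = 4 - 4 = 0)
I = 0 (I = -1*0*(-2) = 0*(-2) = 0)
-15*4 + (16 - I) = -15*4 + (16 - 1*0) = -3*20 + (16 + 0) = -60 + 16 = -44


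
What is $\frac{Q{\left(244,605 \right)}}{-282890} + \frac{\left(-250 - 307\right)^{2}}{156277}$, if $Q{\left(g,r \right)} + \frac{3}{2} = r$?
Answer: $\frac{175344052881}{88418401060} \approx 1.9831$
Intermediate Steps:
$Q{\left(g,r \right)} = - \frac{3}{2} + r$
$\frac{Q{\left(244,605 \right)}}{-282890} + \frac{\left(-250 - 307\right)^{2}}{156277} = \frac{- \frac{3}{2} + 605}{-282890} + \frac{\left(-250 - 307\right)^{2}}{156277} = \frac{1207}{2} \left(- \frac{1}{282890}\right) + \left(-557\right)^{2} \cdot \frac{1}{156277} = - \frac{1207}{565780} + 310249 \cdot \frac{1}{156277} = - \frac{1207}{565780} + \frac{310249}{156277} = \frac{175344052881}{88418401060}$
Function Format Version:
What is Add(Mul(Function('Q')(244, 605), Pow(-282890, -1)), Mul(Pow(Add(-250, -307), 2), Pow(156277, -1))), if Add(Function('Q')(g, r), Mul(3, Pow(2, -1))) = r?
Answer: Rational(175344052881, 88418401060) ≈ 1.9831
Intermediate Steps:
Function('Q')(g, r) = Add(Rational(-3, 2), r)
Add(Mul(Function('Q')(244, 605), Pow(-282890, -1)), Mul(Pow(Add(-250, -307), 2), Pow(156277, -1))) = Add(Mul(Add(Rational(-3, 2), 605), Pow(-282890, -1)), Mul(Pow(Add(-250, -307), 2), Pow(156277, -1))) = Add(Mul(Rational(1207, 2), Rational(-1, 282890)), Mul(Pow(-557, 2), Rational(1, 156277))) = Add(Rational(-1207, 565780), Mul(310249, Rational(1, 156277))) = Add(Rational(-1207, 565780), Rational(310249, 156277)) = Rational(175344052881, 88418401060)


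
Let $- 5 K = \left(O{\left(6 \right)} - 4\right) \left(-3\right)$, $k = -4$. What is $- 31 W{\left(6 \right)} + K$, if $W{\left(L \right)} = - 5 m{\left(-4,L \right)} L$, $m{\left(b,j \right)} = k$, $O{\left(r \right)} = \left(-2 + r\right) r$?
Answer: $-3708$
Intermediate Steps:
$O{\left(r \right)} = r \left(-2 + r\right)$
$m{\left(b,j \right)} = -4$
$W{\left(L \right)} = 20 L$ ($W{\left(L \right)} = \left(-5\right) \left(-4\right) L = 20 L$)
$K = 12$ ($K = - \frac{\left(6 \left(-2 + 6\right) - 4\right) \left(-3\right)}{5} = - \frac{\left(6 \cdot 4 - 4\right) \left(-3\right)}{5} = - \frac{\left(24 - 4\right) \left(-3\right)}{5} = - \frac{20 \left(-3\right)}{5} = \left(- \frac{1}{5}\right) \left(-60\right) = 12$)
$- 31 W{\left(6 \right)} + K = - 31 \cdot 20 \cdot 6 + 12 = \left(-31\right) 120 + 12 = -3720 + 12 = -3708$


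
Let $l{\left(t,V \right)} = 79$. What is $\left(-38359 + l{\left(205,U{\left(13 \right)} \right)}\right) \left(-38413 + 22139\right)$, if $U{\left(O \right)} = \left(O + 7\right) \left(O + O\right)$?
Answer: $622968720$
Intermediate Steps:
$U{\left(O \right)} = 2 O \left(7 + O\right)$ ($U{\left(O \right)} = \left(7 + O\right) 2 O = 2 O \left(7 + O\right)$)
$\left(-38359 + l{\left(205,U{\left(13 \right)} \right)}\right) \left(-38413 + 22139\right) = \left(-38359 + 79\right) \left(-38413 + 22139\right) = \left(-38280\right) \left(-16274\right) = 622968720$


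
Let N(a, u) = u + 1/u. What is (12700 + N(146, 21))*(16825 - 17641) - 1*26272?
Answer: -72846528/7 ≈ -1.0407e+7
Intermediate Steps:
(12700 + N(146, 21))*(16825 - 17641) - 1*26272 = (12700 + (21 + 1/21))*(16825 - 17641) - 1*26272 = (12700 + (21 + 1/21))*(-816) - 26272 = (12700 + 442/21)*(-816) - 26272 = (267142/21)*(-816) - 26272 = -72662624/7 - 26272 = -72846528/7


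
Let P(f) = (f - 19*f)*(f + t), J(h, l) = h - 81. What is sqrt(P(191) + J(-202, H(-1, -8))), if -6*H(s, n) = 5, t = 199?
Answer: I*sqrt(1341103) ≈ 1158.1*I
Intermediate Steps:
H(s, n) = -5/6 (H(s, n) = -1/6*5 = -5/6)
J(h, l) = -81 + h
P(f) = -18*f*(199 + f) (P(f) = (f - 19*f)*(f + 199) = (-18*f)*(199 + f) = -18*f*(199 + f))
sqrt(P(191) + J(-202, H(-1, -8))) = sqrt(-18*191*(199 + 191) + (-81 - 202)) = sqrt(-18*191*390 - 283) = sqrt(-1340820 - 283) = sqrt(-1341103) = I*sqrt(1341103)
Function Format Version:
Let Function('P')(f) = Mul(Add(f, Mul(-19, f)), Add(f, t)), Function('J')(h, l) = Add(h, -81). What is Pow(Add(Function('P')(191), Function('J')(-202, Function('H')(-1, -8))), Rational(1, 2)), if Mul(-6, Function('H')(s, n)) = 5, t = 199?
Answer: Mul(I, Pow(1341103, Rational(1, 2))) ≈ Mul(1158.1, I)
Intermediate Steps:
Function('H')(s, n) = Rational(-5, 6) (Function('H')(s, n) = Mul(Rational(-1, 6), 5) = Rational(-5, 6))
Function('J')(h, l) = Add(-81, h)
Function('P')(f) = Mul(-18, f, Add(199, f)) (Function('P')(f) = Mul(Add(f, Mul(-19, f)), Add(f, 199)) = Mul(Mul(-18, f), Add(199, f)) = Mul(-18, f, Add(199, f)))
Pow(Add(Function('P')(191), Function('J')(-202, Function('H')(-1, -8))), Rational(1, 2)) = Pow(Add(Mul(-18, 191, Add(199, 191)), Add(-81, -202)), Rational(1, 2)) = Pow(Add(Mul(-18, 191, 390), -283), Rational(1, 2)) = Pow(Add(-1340820, -283), Rational(1, 2)) = Pow(-1341103, Rational(1, 2)) = Mul(I, Pow(1341103, Rational(1, 2)))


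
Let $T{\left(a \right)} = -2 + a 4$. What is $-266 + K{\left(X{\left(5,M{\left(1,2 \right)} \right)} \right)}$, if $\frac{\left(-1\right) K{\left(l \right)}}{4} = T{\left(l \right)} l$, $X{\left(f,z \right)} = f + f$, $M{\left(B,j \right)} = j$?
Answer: $-1786$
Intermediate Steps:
$X{\left(f,z \right)} = 2 f$
$T{\left(a \right)} = -2 + 4 a$
$K{\left(l \right)} = - 4 l \left(-2 + 4 l\right)$ ($K{\left(l \right)} = - 4 \left(-2 + 4 l\right) l = - 4 l \left(-2 + 4 l\right)$)
$-266 + K{\left(X{\left(5,M{\left(1,2 \right)} \right)} \right)} = -266 + 8 \cdot 2 \cdot 5 \left(1 - 2 \cdot 2 \cdot 5\right) = -266 + 8 \cdot 10 \left(1 - 20\right) = -266 + 8 \cdot 10 \left(-19\right) = -266 - 1520 = -1786$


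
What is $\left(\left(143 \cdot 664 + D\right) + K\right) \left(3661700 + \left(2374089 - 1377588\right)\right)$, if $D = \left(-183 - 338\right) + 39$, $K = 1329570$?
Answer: $6633464552040$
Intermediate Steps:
$D = -482$ ($D = -521 + 39 = -482$)
$\left(\left(143 \cdot 664 + D\right) + K\right) \left(3661700 + \left(2374089 - 1377588\right)\right) = \left(\left(143 \cdot 664 - 482\right) + 1329570\right) \left(3661700 + \left(2374089 - 1377588\right)\right) = \left(\left(94952 - 482\right) + 1329570\right) \left(3661700 + 996501\right) = \left(94470 + 1329570\right) 4658201 = 1424040 \cdot 4658201 = 6633464552040$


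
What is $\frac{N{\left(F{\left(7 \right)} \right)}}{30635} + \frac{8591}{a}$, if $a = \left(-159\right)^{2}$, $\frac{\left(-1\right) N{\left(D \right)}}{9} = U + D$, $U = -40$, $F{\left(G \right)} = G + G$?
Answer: $\frac{269101039}{774483435} \approx 0.34746$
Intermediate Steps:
$F{\left(G \right)} = 2 G$
$N{\left(D \right)} = 360 - 9 D$ ($N{\left(D \right)} = - 9 \left(-40 + D\right) = 360 - 9 D$)
$a = 25281$
$\frac{N{\left(F{\left(7 \right)} \right)}}{30635} + \frac{8591}{a} = \frac{360 - 9 \cdot 2 \cdot 7}{30635} + \frac{8591}{25281} = \left(360 - 126\right) \frac{1}{30635} + 8591 \cdot \frac{1}{25281} = \left(360 - 126\right) \frac{1}{30635} + \frac{8591}{25281} = 234 \cdot \frac{1}{30635} + \frac{8591}{25281} = \frac{234}{30635} + \frac{8591}{25281} = \frac{269101039}{774483435}$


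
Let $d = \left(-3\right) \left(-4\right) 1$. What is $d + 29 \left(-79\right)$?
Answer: $-2279$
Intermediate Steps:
$d = 12$ ($d = 12 \cdot 1 = 12$)
$d + 29 \left(-79\right) = 12 + 29 \left(-79\right) = 12 - 2291 = -2279$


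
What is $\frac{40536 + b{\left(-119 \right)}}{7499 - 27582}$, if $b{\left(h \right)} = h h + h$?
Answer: $- \frac{54578}{20083} \approx -2.7176$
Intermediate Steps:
$b{\left(h \right)} = h + h^{2}$ ($b{\left(h \right)} = h^{2} + h = h + h^{2}$)
$\frac{40536 + b{\left(-119 \right)}}{7499 - 27582} = \frac{40536 - 119 \left(1 - 119\right)}{7499 - 27582} = \frac{40536 - -14042}{-20083} = \left(40536 + 14042\right) \left(- \frac{1}{20083}\right) = 54578 \left(- \frac{1}{20083}\right) = - \frac{54578}{20083}$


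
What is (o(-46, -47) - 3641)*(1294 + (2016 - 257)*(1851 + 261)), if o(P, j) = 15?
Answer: -13475311052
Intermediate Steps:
(o(-46, -47) - 3641)*(1294 + (2016 - 257)*(1851 + 261)) = (15 - 3641)*(1294 + (2016 - 257)*(1851 + 261)) = -3626*(1294 + 1759*2112) = -3626*(1294 + 3715008) = -3626*3716302 = -13475311052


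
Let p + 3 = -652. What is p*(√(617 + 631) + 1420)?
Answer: -930100 - 2620*√78 ≈ -9.5324e+5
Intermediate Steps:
p = -655 (p = -3 - 652 = -655)
p*(√(617 + 631) + 1420) = -655*(√(617 + 631) + 1420) = -655*(√1248 + 1420) = -655*(4*√78 + 1420) = -655*(1420 + 4*√78) = -930100 - 2620*√78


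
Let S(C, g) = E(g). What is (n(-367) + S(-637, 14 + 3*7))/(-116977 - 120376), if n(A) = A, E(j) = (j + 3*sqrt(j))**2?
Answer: -1173/237353 - 210*sqrt(35)/237353 ≈ -0.010176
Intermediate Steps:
S(C, g) = (g + 3*sqrt(g))**2
(n(-367) + S(-637, 14 + 3*7))/(-116977 - 120376) = (-367 + ((14 + 3*7) + 3*sqrt(14 + 3*7))**2)/(-116977 - 120376) = (-367 + ((14 + 21) + 3*sqrt(14 + 21))**2)/(-237353) = (-367 + (35 + 3*sqrt(35))**2)*(-1/237353) = 367/237353 - (35 + 3*sqrt(35))**2/237353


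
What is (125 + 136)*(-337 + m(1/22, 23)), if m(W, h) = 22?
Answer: -82215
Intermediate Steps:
(125 + 136)*(-337 + m(1/22, 23)) = (125 + 136)*(-337 + 22) = 261*(-315) = -82215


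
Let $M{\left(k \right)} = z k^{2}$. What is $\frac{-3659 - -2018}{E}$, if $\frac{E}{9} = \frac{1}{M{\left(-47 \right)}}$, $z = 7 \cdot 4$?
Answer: $- \frac{33833044}{3} \approx -1.1278 \cdot 10^{7}$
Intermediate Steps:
$z = 28$
$M{\left(k \right)} = 28 k^{2}$
$E = \frac{9}{61852}$ ($E = \frac{9}{28 \left(-47\right)^{2}} = \frac{9}{28 \cdot 2209} = \frac{9}{61852} \approx 0.00014551$)
$\frac{-3659 - -2018}{E} = \frac{-3659 - -2018}{\frac{9}{61852}} = \left(-3659 + 2018\right) \frac{61852}{9} = \left(-1641\right) \frac{61852}{9} = - \frac{33833044}{3}$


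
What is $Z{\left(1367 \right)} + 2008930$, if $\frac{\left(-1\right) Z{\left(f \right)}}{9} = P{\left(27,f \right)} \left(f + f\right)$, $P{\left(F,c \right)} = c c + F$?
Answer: $-45979616966$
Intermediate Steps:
$P{\left(F,c \right)} = F + c^{2}$ ($P{\left(F,c \right)} = c^{2} + F = F + c^{2}$)
$Z{\left(f \right)} = - 18 f \left(27 + f^{2}\right)$ ($Z{\left(f \right)} = - 9 \left(27 + f^{2}\right) \left(f + f\right) = - 9 \left(27 + f^{2}\right) 2 f = - 9 \cdot 2 f \left(27 + f^{2}\right) = - 18 f \left(27 + f^{2}\right)$)
$Z{\left(1367 \right)} + 2008930 = \left(-18\right) 1367 \left(27 + 1367^{2}\right) + 2008930 = \left(-18\right) 1367 \left(27 + 1868689\right) + 2008930 = \left(-18\right) 1367 \cdot 1868716 + 2008930 = -45981625896 + 2008930 = -45979616966$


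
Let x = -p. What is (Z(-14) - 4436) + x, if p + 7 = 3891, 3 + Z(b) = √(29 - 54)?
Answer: -8323 + 5*I ≈ -8323.0 + 5.0*I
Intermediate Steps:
Z(b) = -3 + 5*I (Z(b) = -3 + √(29 - 54) = -3 + √(-25) = -3 + 5*I)
p = 3884 (p = -7 + 3891 = 3884)
x = -3884 (x = -1*3884 = -3884)
(Z(-14) - 4436) + x = ((-3 + 5*I) - 4436) - 3884 = (-4439 + 5*I) - 3884 = -8323 + 5*I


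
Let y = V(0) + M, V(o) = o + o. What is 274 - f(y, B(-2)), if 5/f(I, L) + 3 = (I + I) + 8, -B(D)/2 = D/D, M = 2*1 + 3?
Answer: 821/3 ≈ 273.67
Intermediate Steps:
V(o) = 2*o
M = 5 (M = 2 + 3 = 5)
B(D) = -2 (B(D) = -2*D/D = -2*1 = -2)
y = 5 (y = 2*0 + 5 = 0 + 5 = 5)
f(I, L) = 5/(5 + 2*I) (f(I, L) = 5/(-3 + ((I + I) + 8)) = 5/(-3 + (2*I + 8)) = 5/(-3 + (8 + 2*I)) = 5/(5 + 2*I))
274 - f(y, B(-2)) = 274 - 5/(5 + 2*5) = 274 - 5/(5 + 10) = 274 - 5/15 = 274 - 1*⅓ = 274 - ⅓ = 821/3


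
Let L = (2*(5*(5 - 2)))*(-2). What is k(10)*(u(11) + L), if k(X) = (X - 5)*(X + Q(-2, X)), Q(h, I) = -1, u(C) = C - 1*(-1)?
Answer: -2160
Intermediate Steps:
u(C) = 1 + C (u(C) = C + 1 = 1 + C)
k(X) = (-1 + X)*(-5 + X) (k(X) = (X - 5)*(X - 1) = (-5 + X)*(-1 + X) = (-1 + X)*(-5 + X))
L = -60 (L = (2*(5*3))*(-2) = (2*15)*(-2) = 30*(-2) = -60)
k(10)*(u(11) + L) = (5 + 10² - 6*10)*((1 + 11) - 60) = (5 + 100 - 60)*(12 - 60) = 45*(-48) = -2160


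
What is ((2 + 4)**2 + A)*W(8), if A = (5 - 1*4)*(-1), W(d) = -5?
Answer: -175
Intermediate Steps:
A = -1 (A = (5 - 4)*(-1) = 1*(-1) = -1)
((2 + 4)**2 + A)*W(8) = ((2 + 4)**2 - 1)*(-5) = (6**2 - 1)*(-5) = (36 - 1)*(-5) = 35*(-5) = -175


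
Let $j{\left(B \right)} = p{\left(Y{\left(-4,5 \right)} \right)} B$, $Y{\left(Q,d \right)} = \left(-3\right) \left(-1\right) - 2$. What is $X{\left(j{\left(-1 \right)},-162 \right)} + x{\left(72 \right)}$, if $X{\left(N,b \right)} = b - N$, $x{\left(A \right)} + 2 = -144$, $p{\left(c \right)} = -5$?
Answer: $-313$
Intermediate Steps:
$Y{\left(Q,d \right)} = 1$ ($Y{\left(Q,d \right)} = 3 - 2 = 1$)
$x{\left(A \right)} = -146$ ($x{\left(A \right)} = -2 - 144 = -146$)
$j{\left(B \right)} = - 5 B$
$X{\left(j{\left(-1 \right)},-162 \right)} + x{\left(72 \right)} = \left(-162 - \left(-5\right) \left(-1\right)\right) - 146 = \left(-162 - 5\right) - 146 = -167 - 146 = -313$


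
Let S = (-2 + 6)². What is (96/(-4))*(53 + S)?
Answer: -1656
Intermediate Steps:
S = 16 (S = 4² = 16)
(96/(-4))*(53 + S) = (96/(-4))*(53 + 16) = (96*(-¼))*69 = -24*69 = -1656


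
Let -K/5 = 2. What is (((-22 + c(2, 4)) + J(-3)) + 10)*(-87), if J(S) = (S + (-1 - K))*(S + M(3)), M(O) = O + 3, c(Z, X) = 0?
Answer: -522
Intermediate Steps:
K = -10 (K = -5*2 = -10)
M(O) = 3 + O
J(S) = (6 + S)*(9 + S) (J(S) = (S + (-1 - 1*(-10)))*(S + (3 + 3)) = (S + (-1 + 10))*(S + 6) = (S + 9)*(6 + S) = (9 + S)*(6 + S) = (6 + S)*(9 + S))
(((-22 + c(2, 4)) + J(-3)) + 10)*(-87) = (((-22 + 0) + (54 + (-3)² + 15*(-3))) + 10)*(-87) = ((-22 + (54 + 9 - 45)) + 10)*(-87) = ((-22 + 18) + 10)*(-87) = (-4 + 10)*(-87) = 6*(-87) = -522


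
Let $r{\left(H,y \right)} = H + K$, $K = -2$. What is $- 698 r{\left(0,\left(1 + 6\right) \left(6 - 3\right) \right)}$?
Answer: $1396$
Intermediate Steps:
$r{\left(H,y \right)} = -2 + H$ ($r{\left(H,y \right)} = H - 2 = -2 + H$)
$- 698 r{\left(0,\left(1 + 6\right) \left(6 - 3\right) \right)} = - 698 \left(-2 + 0\right) = \left(-698\right) \left(-2\right) = 1396$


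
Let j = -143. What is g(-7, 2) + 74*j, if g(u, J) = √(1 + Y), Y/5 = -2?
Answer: -10582 + 3*I ≈ -10582.0 + 3.0*I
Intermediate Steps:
Y = -10 (Y = 5*(-2) = -10)
g(u, J) = 3*I (g(u, J) = √(1 - 10) = √(-9) = 3*I)
g(-7, 2) + 74*j = 3*I + 74*(-143) = 3*I - 10582 = -10582 + 3*I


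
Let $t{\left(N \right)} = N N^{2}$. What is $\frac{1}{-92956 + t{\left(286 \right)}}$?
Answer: $\frac{1}{23300700} \approx 4.2917 \cdot 10^{-8}$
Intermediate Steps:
$t{\left(N \right)} = N^{3}$
$\frac{1}{-92956 + t{\left(286 \right)}} = \frac{1}{-92956 + 286^{3}} = \frac{1}{-92956 + 23393656} = \frac{1}{23300700}$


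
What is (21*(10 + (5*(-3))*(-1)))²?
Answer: 275625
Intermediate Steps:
(21*(10 + (5*(-3))*(-1)))² = (21*(10 - 15*(-1)))² = (21*(10 + 15))² = (21*25)² = 525² = 275625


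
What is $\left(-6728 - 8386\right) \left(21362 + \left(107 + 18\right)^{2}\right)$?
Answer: $-559021518$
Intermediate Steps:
$\left(-6728 - 8386\right) \left(21362 + \left(107 + 18\right)^{2}\right) = - 15114 \left(21362 + 125^{2}\right) = - 15114 \left(21362 + 15625\right) = \left(-15114\right) 36987 = -559021518$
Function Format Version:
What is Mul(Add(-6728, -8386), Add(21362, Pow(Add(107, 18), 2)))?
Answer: -559021518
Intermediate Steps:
Mul(Add(-6728, -8386), Add(21362, Pow(Add(107, 18), 2))) = Mul(-15114, Add(21362, Pow(125, 2))) = Mul(-15114, Add(21362, 15625)) = Mul(-15114, 36987) = -559021518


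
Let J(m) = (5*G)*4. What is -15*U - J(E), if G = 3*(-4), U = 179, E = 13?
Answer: -2445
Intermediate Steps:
G = -12
J(m) = -240 (J(m) = (5*(-12))*4 = -60*4 = -240)
-15*U - J(E) = -15*179 - 1*(-240) = -2685 + 240 = -2445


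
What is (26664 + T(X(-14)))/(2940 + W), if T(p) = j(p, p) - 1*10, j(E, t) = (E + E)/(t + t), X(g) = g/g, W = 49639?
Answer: 26655/52579 ≈ 0.50695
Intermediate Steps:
X(g) = 1
j(E, t) = E/t (j(E, t) = (2*E)/((2*t)) = (2*E)*(1/(2*t)) = E/t)
T(p) = -9 (T(p) = p/p - 1*10 = 1 - 10 = -9)
(26664 + T(X(-14)))/(2940 + W) = (26664 - 9)/(2940 + 49639) = 26655/52579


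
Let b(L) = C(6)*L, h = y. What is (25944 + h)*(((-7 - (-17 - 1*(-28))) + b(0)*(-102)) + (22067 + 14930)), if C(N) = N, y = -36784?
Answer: -400852360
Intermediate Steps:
h = -36784
b(L) = 6*L
(25944 + h)*(((-7 - (-17 - 1*(-28))) + b(0)*(-102)) + (22067 + 14930)) = (25944 - 36784)*(((-7 - (-17 - 1*(-28))) + (6*0)*(-102)) + (22067 + 14930)) = -10840*(((-7 - (-17 + 28)) + 0*(-102)) + 36997) = -10840*(((-7 - 1*11) + 0) + 36997) = -10840*(((-7 - 11) + 0) + 36997) = -10840*((-18 + 0) + 36997) = -10840*(-18 + 36997) = -10840*36979 = -400852360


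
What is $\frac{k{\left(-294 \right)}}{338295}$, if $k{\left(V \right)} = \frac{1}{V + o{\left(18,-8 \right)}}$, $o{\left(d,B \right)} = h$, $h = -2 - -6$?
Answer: $- \frac{1}{98105550} \approx -1.0193 \cdot 10^{-8}$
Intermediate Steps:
$h = 4$ ($h = -2 + 6 = 4$)
$o{\left(d,B \right)} = 4$
$k{\left(V \right)} = \frac{1}{4 + V}$ ($k{\left(V \right)} = \frac{1}{V + 4} = \frac{1}{4 + V}$)
$\frac{k{\left(-294 \right)}}{338295} = \frac{1}{\left(4 - 294\right) 338295} = \frac{1}{-290} \cdot \frac{1}{338295} = \left(- \frac{1}{290}\right) \frac{1}{338295} = - \frac{1}{98105550}$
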